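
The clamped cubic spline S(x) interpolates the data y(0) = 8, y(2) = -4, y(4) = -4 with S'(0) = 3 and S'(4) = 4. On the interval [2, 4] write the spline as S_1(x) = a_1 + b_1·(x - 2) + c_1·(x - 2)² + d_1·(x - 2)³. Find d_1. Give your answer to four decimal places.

-0.5625

Put M_i = S'' at the i-th knot. Here h = (2, 2) and Δ = (-6, 0), so the interior equations h_(i-1)·M_(i-1) + 2(h_(i-1)+h_i)·M_i + h_i·M_(i+1) = 6(Δ_i − Δ_(i-1)) read
  2·M_0 + 8·M_1 + 2·M_2 = 6(Δ_1 - Δ_0) = 36
Clamped end conditions give two more equations: 2h_0·M_0 + h_0·M_1 = 6(Δ_0 - S'(0)) = -54 and h_1·M_1 + 2h_1·M_2 = 6(S'(4) - Δ_1) = 24.
Forward elimination and back-substitution give M_0 = -71/4, M_1 = 17/2, M_2 = 7/4.
On [2, 4], with S_1(x) = a_1 + b_1·(x - 2) + c_1·(x - 2)² + d_1·(x - 2)³: c_1 = M_1/2 = 17/4, d_1 = (M_2 - M_1)/(6h_1) = -9/16, b_1 = Δ_1 - h_1(2M_1 + M_2)/6 = -25/4.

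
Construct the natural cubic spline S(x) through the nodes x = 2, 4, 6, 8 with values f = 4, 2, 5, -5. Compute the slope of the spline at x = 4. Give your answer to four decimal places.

1.2000

Let σ_i = S''(x_i). Step sizes h_i = 2, 2, 2; slopes of the chords Δ_i = (y_(i+1) - y_i)/h_i = -1, 3/2, -5.
  2·σ_0 + 8·σ_1 + 2·σ_2 = 6(Δ_1 - Δ_0) = 15
  2·σ_1 + 8·σ_2 + 2·σ_3 = 6(Δ_2 - Δ_1) = -39
Natural end conditions: σ_0 = σ_3 = 0.
Hence σ_0 = 0, σ_1 = 33/10, σ_2 = -57/10, σ_3 = 0.
On [4, 6], S'(x) = b_1 + 2c_1·(x - 4) + 3d_1·(x - 4)² with b_1 = Δ_1 - h_1(2σ_1 + σ_2)/6 = 6/5, c_1 = σ_1/2 = 33/20, d_1 = (σ_2 - σ_1)/(6h_1) = -3/4. So S'(4) = 6/5.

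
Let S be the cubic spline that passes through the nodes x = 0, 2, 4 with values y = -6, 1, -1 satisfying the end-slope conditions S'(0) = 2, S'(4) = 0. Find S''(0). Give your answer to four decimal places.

Write M_i for S''(x_i). With h_i = 2, 2 and divided differences Δ_i = 7/2, -1, the continuity of S' gives the tridiagonal system
  2·M_0 + 8·M_1 + 2·M_2 = 6(Δ_1 - Δ_0) = -27
Clamped end conditions give two more equations: 2h_0·M_0 + h_0·M_1 = 6(Δ_0 - S'(0)) = 9 and h_1·M_1 + 2h_1·M_2 = 6(S'(4) - Δ_1) = 6.
Solving the tridiagonal system: M_0 = 41/8, M_1 = -23/4, M_2 = 35/8.

5.1250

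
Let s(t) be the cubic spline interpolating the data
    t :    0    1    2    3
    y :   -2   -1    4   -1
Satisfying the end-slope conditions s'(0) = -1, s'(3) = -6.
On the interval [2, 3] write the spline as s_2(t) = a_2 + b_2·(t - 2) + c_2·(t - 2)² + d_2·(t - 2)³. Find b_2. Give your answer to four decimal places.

0.3333

With M_i denoting the second derivative at x_i, h_i = 1, 1, 1, and Δ_i = (y_(i+1) − y_i)/h_i = 1, 5, -5:
  1·M_0 + 4·M_1 + 1·M_2 = 6(Δ_1 - Δ_0) = 24
  1·M_1 + 4·M_2 + 1·M_3 = 6(Δ_2 - Δ_1) = -60
Clamped end conditions give two more equations: 2h_0·M_0 + h_0·M_1 = 6(Δ_0 - s'(0)) = 12 and h_2·M_2 + 2h_2·M_3 = 6(s'(3) - Δ_2) = -6.
Solving the tridiagonal system: M_0 = 2/3, M_1 = 32/3, M_2 = -58/3, M_3 = 20/3.
On [2, 3], with s_2(t) = a_2 + b_2·(t - 2) + c_2·(t - 2)² + d_2·(t - 2)³: c_2 = M_2/2 = -29/3, d_2 = (M_3 - M_2)/(6h_2) = 13/3, b_2 = Δ_2 - h_2(2M_2 + M_3)/6 = 1/3.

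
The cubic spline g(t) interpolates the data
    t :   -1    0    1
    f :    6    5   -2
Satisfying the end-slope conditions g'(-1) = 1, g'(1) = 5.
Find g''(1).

With m_i denoting the second derivative at x_i, h_i = 1, 1, and Δ_i = (y_(i+1) − y_i)/h_i = -1, -7:
  1·m_0 + 4·m_1 + 1·m_2 = 6(Δ_1 - Δ_0) = -36
Clamped end conditions give two more equations: 2h_0·m_0 + h_0·m_1 = 6(Δ_0 - g'(-1)) = -12 and h_1·m_1 + 2h_1·m_2 = 6(g'(1) - Δ_1) = 72.
Solving the tridiagonal system: m_0 = 5, m_1 = -22, m_2 = 47.

47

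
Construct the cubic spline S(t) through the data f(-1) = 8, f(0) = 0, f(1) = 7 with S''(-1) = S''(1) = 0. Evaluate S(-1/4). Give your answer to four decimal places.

Put M_i = S'' at the i-th knot. Here h = (1, 1) and Δ = (-8, 7), so the interior equations h_(i-1)·M_(i-1) + 2(h_(i-1)+h_i)·M_i + h_i·M_(i+1) = 6(Δ_i − Δ_(i-1)) read
  1·M_0 + 4·M_1 + 1·M_2 = 6(Δ_1 - Δ_0) = 90
Natural end conditions: M_0 = M_2 = 0.
Solving: M_0 = 0, M_1 = 45/2, M_2 = 0.
On [-1, 0], S(t) = 8 - 47/4·(t + 1) + 0·(t + 1)² + 15/4·(t + 1)³.
With (t + 1) = 3/4: S(-1/4) = 197/256.

0.7695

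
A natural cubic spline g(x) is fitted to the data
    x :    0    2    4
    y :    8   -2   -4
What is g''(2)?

Write M_i for g''(x_i). With h_i = 2, 2 and divided differences Δ_i = -5, -1, the continuity of g' gives the tridiagonal system
  2·M_0 + 8·M_1 + 2·M_2 = 6(Δ_1 - Δ_0) = 24
Natural end conditions: M_0 = M_2 = 0.
Forward elimination and back-substitution give M_0 = 0, M_1 = 3, M_2 = 0.

3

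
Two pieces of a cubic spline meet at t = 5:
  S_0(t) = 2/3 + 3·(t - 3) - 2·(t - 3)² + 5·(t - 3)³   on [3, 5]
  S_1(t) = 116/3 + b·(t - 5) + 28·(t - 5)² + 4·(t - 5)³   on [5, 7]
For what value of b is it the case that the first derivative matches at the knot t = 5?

S_0'(t) = 3 - 4·(t - 3) + 15·(t - 3)², so S_0'(5) = 55. On the right, S_1'(5) = b, so b = 55.

55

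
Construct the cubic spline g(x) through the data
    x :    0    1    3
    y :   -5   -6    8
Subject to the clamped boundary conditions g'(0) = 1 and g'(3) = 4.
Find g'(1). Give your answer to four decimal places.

1.5000

Put M_i = g'' at the i-th knot. Here h = (1, 2) and Δ = (-1, 7), so the interior equations h_(i-1)·M_(i-1) + 2(h_(i-1)+h_i)·M_i + h_i·M_(i+1) = 6(Δ_i − Δ_(i-1)) read
  1·M_0 + 6·M_1 + 2·M_2 = 6(Δ_1 - Δ_0) = 48
Clamped end conditions give two more equations: 2h_0·M_0 + h_0·M_1 = 6(Δ_0 - g'(0)) = -12 and h_1·M_1 + 2h_1·M_2 = 6(g'(3) - Δ_1) = -18.
Solving: M_0 = -13, M_1 = 14, M_2 = -23/2.
On [1, 3], g'(x) = b_1 + 2c_1·(x - 1) + 3d_1·(x - 1)² with b_1 = Δ_1 - h_1(2M_1 + M_2)/6 = 3/2, c_1 = M_1/2 = 7, d_1 = (M_2 - M_1)/(6h_1) = -17/8. So g'(1) = 3/2.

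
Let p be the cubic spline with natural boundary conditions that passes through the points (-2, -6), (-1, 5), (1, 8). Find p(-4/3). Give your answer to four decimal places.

Let M_i = p''(x_i). Step sizes h_i = 1, 2; slopes of the chords Δ_i = (y_(i+1) - y_i)/h_i = 11, 3/2.
  1·M_0 + 6·M_1 + 2·M_2 = 6(Δ_1 - Δ_0) = -57
Natural end conditions: M_0 = M_2 = 0.
Forward elimination and back-substitution give M_0 = 0, M_1 = -19/2, M_2 = 0.
On [-2, -1], p(x) = -6 + 151/12·(x + 2) + 0·(x + 2)² - 19/12·(x + 2)³.
With (x + 2) = 2/3: p(-4/3) = 311/162.

1.9198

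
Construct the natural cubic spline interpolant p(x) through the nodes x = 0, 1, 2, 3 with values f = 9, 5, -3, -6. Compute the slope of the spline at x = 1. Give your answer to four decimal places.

-6.8000

Put σ_i = p'' at the i-th knot. Here h = (1, 1, 1) and Δ = (-4, -8, -3), so the interior equations h_(i-1)·σ_(i-1) + 2(h_(i-1)+h_i)·σ_i + h_i·σ_(i+1) = 6(Δ_i − Δ_(i-1)) read
  1·σ_0 + 4·σ_1 + 1·σ_2 = 6(Δ_1 - Δ_0) = -24
  1·σ_1 + 4·σ_2 + 1·σ_3 = 6(Δ_2 - Δ_1) = 30
Natural end conditions: σ_0 = σ_3 = 0.
Solving: σ_0 = 0, σ_1 = -42/5, σ_2 = 48/5, σ_3 = 0.
On [1, 2], p'(x) = b_1 + 2c_1·(x - 1) + 3d_1·(x - 1)² with b_1 = Δ_1 - h_1(2σ_1 + σ_2)/6 = -34/5, c_1 = σ_1/2 = -21/5, d_1 = (σ_2 - σ_1)/(6h_1) = 3. So p'(1) = -34/5.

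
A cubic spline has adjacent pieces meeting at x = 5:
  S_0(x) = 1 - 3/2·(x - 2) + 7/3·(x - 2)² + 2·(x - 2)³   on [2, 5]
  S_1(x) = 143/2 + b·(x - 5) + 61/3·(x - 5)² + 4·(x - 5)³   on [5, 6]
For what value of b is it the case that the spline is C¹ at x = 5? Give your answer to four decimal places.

S_0'(x) = -3/2 + 14/3·(x - 2) + 6·(x - 2)², so S_0'(5) = 133/2. On the right, S_1'(5) = b, so b = 133/2.

66.5000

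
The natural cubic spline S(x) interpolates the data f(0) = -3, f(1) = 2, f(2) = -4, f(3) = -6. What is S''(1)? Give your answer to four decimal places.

Let M_i = S''(x_i). Step sizes h_i = 1, 1, 1; slopes of the chords Δ_i = (y_(i+1) - y_i)/h_i = 5, -6, -2.
  1·M_0 + 4·M_1 + 1·M_2 = 6(Δ_1 - Δ_0) = -66
  1·M_1 + 4·M_2 + 1·M_3 = 6(Δ_2 - Δ_1) = 24
Natural end conditions: M_0 = M_3 = 0.
Hence M_0 = 0, M_1 = -96/5, M_2 = 54/5, M_3 = 0.

-19.2000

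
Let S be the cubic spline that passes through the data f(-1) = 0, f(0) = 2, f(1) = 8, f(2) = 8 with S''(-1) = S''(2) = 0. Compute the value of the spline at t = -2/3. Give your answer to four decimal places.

0.2321

Put m_i = S'' at the i-th knot. Here h = (1, 1, 1) and Δ = (2, 6, 0), so the interior equations h_(i-1)·m_(i-1) + 2(h_(i-1)+h_i)·m_i + h_i·m_(i+1) = 6(Δ_i − Δ_(i-1)) read
  1·m_0 + 4·m_1 + 1·m_2 = 6(Δ_1 - Δ_0) = 24
  1·m_1 + 4·m_2 + 1·m_3 = 6(Δ_2 - Δ_1) = -36
Natural end conditions: m_0 = m_3 = 0.
Solving the tridiagonal system: m_0 = 0, m_1 = 44/5, m_2 = -56/5, m_3 = 0.
On [-1, 0], S(t) = 0 + 8/15·(t + 1) + 0·(t + 1)² + 22/15·(t + 1)³.
With (t + 1) = 1/3: S(-2/3) = 94/405.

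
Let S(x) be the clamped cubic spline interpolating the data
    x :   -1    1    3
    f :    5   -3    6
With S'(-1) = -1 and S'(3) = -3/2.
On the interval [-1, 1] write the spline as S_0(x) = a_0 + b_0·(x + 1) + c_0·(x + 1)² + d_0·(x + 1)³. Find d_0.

Let σ_i = S''(x_i). Step sizes h_i = 2, 2; slopes of the chords Δ_i = (y_(i+1) - y_i)/h_i = -4, 9/2.
  2·σ_0 + 8·σ_1 + 2·σ_2 = 6(Δ_1 - Δ_0) = 51
Clamped end conditions give two more equations: 2h_0·σ_0 + h_0·σ_1 = 6(Δ_0 - S'(-1)) = -18 and h_1·σ_1 + 2h_1·σ_2 = 6(S'(3) - Δ_1) = -36.
Forward elimination and back-substitution give σ_0 = -11, σ_1 = 13, σ_2 = -31/2.
On [-1, 1], with S_0(x) = a_0 + b_0·(x + 1) + c_0·(x + 1)² + d_0·(x + 1)³: c_0 = σ_0/2 = -11/2, d_0 = (σ_1 - σ_0)/(6h_0) = 2, b_0 = Δ_0 - h_0(2σ_0 + σ_1)/6 = -1.

2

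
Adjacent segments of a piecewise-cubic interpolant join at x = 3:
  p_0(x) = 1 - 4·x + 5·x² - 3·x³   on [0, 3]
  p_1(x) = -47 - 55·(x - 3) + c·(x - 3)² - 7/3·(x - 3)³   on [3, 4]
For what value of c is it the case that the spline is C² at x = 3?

p_0''(x) = 10 - 18·x, so p_0''(3) = -44. On the right, p_1''(3) = 2c, so c = -22.

-22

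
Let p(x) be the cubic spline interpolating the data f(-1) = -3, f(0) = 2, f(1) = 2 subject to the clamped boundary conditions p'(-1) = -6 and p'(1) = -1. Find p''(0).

Let σ_i = p''(x_i). Step sizes h_i = 1, 1; slopes of the chords Δ_i = (y_(i+1) - y_i)/h_i = 5, 0.
  1·σ_0 + 4·σ_1 + 1·σ_2 = 6(Δ_1 - Δ_0) = -30
Clamped end conditions give two more equations: 2h_0·σ_0 + h_0·σ_1 = 6(Δ_0 - p'(-1)) = 66 and h_1·σ_1 + 2h_1·σ_2 = 6(p'(1) - Δ_1) = -6.
Hence σ_0 = 43, σ_1 = -20, σ_2 = 7.

-20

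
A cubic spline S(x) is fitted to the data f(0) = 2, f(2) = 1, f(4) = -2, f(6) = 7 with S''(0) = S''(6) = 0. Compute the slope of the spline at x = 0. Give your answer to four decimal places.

Write σ_i for S''(x_i). With h_i = 2, 2, 2 and divided differences Δ_i = -1/2, -3/2, 9/2, the continuity of S' gives the tridiagonal system
  2·σ_0 + 8·σ_1 + 2·σ_2 = 6(Δ_1 - Δ_0) = -6
  2·σ_1 + 8·σ_2 + 2·σ_3 = 6(Δ_2 - Δ_1) = 36
Natural end conditions: σ_0 = σ_3 = 0.
Forward elimination and back-substitution give σ_0 = 0, σ_1 = -2, σ_2 = 5, σ_3 = 0.
On [0, 2], S'(x) = b_0 + 2c_0·x + 3d_0·x² with b_0 = Δ_0 - h_0(2σ_0 + σ_1)/6 = 1/6, c_0 = σ_0/2 = 0, d_0 = (σ_1 - σ_0)/(6h_0) = -1/6. So S'(0) = 1/6.

0.1667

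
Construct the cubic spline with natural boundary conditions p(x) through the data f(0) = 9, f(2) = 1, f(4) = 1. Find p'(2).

Put M_i = p'' at the i-th knot. Here h = (2, 2) and Δ = (-4, 0), so the interior equations h_(i-1)·M_(i-1) + 2(h_(i-1)+h_i)·M_i + h_i·M_(i+1) = 6(Δ_i − Δ_(i-1)) read
  2·M_0 + 8·M_1 + 2·M_2 = 6(Δ_1 - Δ_0) = 24
Natural end conditions: M_0 = M_2 = 0.
Solving the tridiagonal system: M_0 = 0, M_1 = 3, M_2 = 0.
On [2, 4], p'(x) = b_1 + 2c_1·(x - 2) + 3d_1·(x - 2)² with b_1 = Δ_1 - h_1(2M_1 + M_2)/6 = -2, c_1 = M_1/2 = 3/2, d_1 = (M_2 - M_1)/(6h_1) = -1/4. So p'(2) = -2.

-2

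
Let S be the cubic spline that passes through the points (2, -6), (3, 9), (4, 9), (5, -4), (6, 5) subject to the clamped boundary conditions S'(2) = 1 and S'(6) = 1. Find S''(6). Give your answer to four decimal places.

-49.8214

Write M_i for S''(x_i). With h_i = 1, 1, 1, 1 and divided differences Δ_i = 15, 0, -13, 9, the continuity of S' gives the tridiagonal system
  1·M_0 + 4·M_1 + 1·M_2 = 6(Δ_1 - Δ_0) = -90
  1·M_1 + 4·M_2 + 1·M_3 = 6(Δ_2 - Δ_1) = -78
  1·M_2 + 4·M_3 + 1·M_4 = 6(Δ_3 - Δ_2) = 132
Clamped end conditions give two more equations: 2h_0·M_0 + h_0·M_1 = 6(Δ_0 - S'(2)) = 84 and h_3·M_3 + 2h_3·M_4 = 6(S'(6) - Δ_3) = -48.
Forward elimination and back-substitution give M_0 = 1605/28, M_1 = -429/14, M_2 = -99/4, M_3 = 723/14, M_4 = -1395/28.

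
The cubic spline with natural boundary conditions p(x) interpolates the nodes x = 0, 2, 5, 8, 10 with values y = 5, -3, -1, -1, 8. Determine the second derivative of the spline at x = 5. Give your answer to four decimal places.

Let σ_i = p''(x_i). Step sizes h_i = 2, 3, 3, 2; slopes of the chords Δ_i = (y_(i+1) - y_i)/h_i = -4, 2/3, 0, 9/2.
  2·σ_0 + 10·σ_1 + 3·σ_2 = 6(Δ_1 - Δ_0) = 28
  3·σ_1 + 12·σ_2 + 3·σ_3 = 6(Δ_2 - Δ_1) = -4
  3·σ_2 + 10·σ_3 + 2·σ_4 = 6(Δ_3 - Δ_2) = 27
Natural end conditions: σ_0 = σ_4 = 0.
Forward elimination and back-substitution give σ_0 = 0, σ_1 = 1157/340, σ_2 = -205/102, σ_3 = 1123/340, σ_4 = 0.

-2.0098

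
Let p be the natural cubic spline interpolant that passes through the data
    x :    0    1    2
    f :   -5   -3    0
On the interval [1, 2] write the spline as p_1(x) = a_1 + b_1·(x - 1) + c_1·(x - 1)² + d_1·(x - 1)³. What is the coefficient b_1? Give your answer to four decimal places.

2.5000

Write m_i for p''(x_i). With h_i = 1, 1 and divided differences Δ_i = 2, 3, the continuity of p' gives the tridiagonal system
  1·m_0 + 4·m_1 + 1·m_2 = 6(Δ_1 - Δ_0) = 6
Natural end conditions: m_0 = m_2 = 0.
Forward elimination and back-substitution give m_0 = 0, m_1 = 3/2, m_2 = 0.
On [1, 2], with p_1(x) = a_1 + b_1·(x - 1) + c_1·(x - 1)² + d_1·(x - 1)³: c_1 = m_1/2 = 3/4, d_1 = (m_2 - m_1)/(6h_1) = -1/4, b_1 = Δ_1 - h_1(2m_1 + m_2)/6 = 5/2.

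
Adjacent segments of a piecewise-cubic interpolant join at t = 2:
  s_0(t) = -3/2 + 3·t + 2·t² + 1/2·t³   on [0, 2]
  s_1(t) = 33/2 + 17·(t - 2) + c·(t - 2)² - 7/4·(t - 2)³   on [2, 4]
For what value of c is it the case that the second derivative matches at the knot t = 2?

s_0''(t) = 4 + 3·t, so s_0''(2) = 10. On the right, s_1''(2) = 2c, so c = 5.

5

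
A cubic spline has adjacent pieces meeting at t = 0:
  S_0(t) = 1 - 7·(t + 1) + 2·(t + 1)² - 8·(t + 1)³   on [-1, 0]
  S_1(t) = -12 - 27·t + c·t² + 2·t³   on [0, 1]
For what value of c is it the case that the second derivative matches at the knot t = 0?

-22

S_0''(t) = 4 - 48·(t + 1), so S_0''(0) = -44. On the right, S_1''(0) = 2c, so c = -22.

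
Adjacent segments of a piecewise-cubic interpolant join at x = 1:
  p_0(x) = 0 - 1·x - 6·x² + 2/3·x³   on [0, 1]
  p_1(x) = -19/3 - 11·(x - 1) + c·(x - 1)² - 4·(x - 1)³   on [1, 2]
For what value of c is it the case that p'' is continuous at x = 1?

-4

p_0''(x) = -12 + 4·x, so p_0''(1) = -8. On the right, p_1''(1) = 2c, so c = -4.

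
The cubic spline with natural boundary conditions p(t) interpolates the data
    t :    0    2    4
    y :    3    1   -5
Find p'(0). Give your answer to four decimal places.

With m_i denoting the second derivative at x_i, h_i = 2, 2, and Δ_i = (y_(i+1) − y_i)/h_i = -1, -3:
  2·m_0 + 8·m_1 + 2·m_2 = 6(Δ_1 - Δ_0) = -12
Natural end conditions: m_0 = m_2 = 0.
Forward elimination and back-substitution give m_0 = 0, m_1 = -3/2, m_2 = 0.
On [0, 2], p'(t) = b_0 + 2c_0·t + 3d_0·t² with b_0 = Δ_0 - h_0(2m_0 + m_1)/6 = -1/2, c_0 = m_0/2 = 0, d_0 = (m_1 - m_0)/(6h_0) = -1/8. So p'(0) = -1/2.

-0.5000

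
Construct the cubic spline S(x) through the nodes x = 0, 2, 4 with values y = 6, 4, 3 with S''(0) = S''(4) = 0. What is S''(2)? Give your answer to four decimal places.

With M_i denoting the second derivative at x_i, h_i = 2, 2, and Δ_i = (y_(i+1) − y_i)/h_i = -1, -1/2:
  2·M_0 + 8·M_1 + 2·M_2 = 6(Δ_1 - Δ_0) = 3
Natural end conditions: M_0 = M_2 = 0.
Solving the tridiagonal system: M_0 = 0, M_1 = 3/8, M_2 = 0.

0.3750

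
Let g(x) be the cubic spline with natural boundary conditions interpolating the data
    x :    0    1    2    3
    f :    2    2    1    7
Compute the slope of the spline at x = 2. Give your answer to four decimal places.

2.1333

Let σ_i = g''(x_i). Step sizes h_i = 1, 1, 1; slopes of the chords Δ_i = (y_(i+1) - y_i)/h_i = 0, -1, 6.
  1·σ_0 + 4·σ_1 + 1·σ_2 = 6(Δ_1 - Δ_0) = -6
  1·σ_1 + 4·σ_2 + 1·σ_3 = 6(Δ_2 - Δ_1) = 42
Natural end conditions: σ_0 = σ_3 = 0.
Forward elimination and back-substitution give σ_0 = 0, σ_1 = -22/5, σ_2 = 58/5, σ_3 = 0.
On [2, 3], g'(x) = b_2 + 2c_2·(x - 2) + 3d_2·(x - 2)² with b_2 = Δ_2 - h_2(2σ_2 + σ_3)/6 = 32/15, c_2 = σ_2/2 = 29/5, d_2 = (σ_3 - σ_2)/(6h_2) = -29/15. So g'(2) = 32/15.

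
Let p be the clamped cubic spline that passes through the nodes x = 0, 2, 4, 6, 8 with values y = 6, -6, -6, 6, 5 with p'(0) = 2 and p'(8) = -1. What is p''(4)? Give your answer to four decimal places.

4.3125

With σ_i denoting the second derivative at x_i, h_i = 2, 2, 2, 2, and Δ_i = (y_(i+1) − y_i)/h_i = -6, 0, 6, -1/2:
  2·σ_0 + 8·σ_1 + 2·σ_2 = 6(Δ_1 - Δ_0) = 36
  2·σ_1 + 8·σ_2 + 2·σ_3 = 6(Δ_2 - Δ_1) = 36
  2·σ_2 + 8·σ_3 + 2·σ_4 = 6(Δ_3 - Δ_2) = -39
Clamped end conditions give two more equations: 2h_0·σ_0 + h_0·σ_1 = 6(Δ_0 - p'(0)) = -48 and h_3·σ_3 + 2h_3·σ_4 = 6(p'(8) - Δ_3) = -3.
Hence σ_0 = -1755/112, σ_1 = 411/56, σ_2 = 69/16, σ_3 = -369/56, σ_4 = 285/112.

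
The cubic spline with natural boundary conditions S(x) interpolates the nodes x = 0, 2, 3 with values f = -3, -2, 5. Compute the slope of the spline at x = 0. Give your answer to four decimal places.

-1.6667

Write m_i for S''(x_i). With h_i = 2, 1 and divided differences Δ_i = 1/2, 7, the continuity of S' gives the tridiagonal system
  2·m_0 + 6·m_1 + 1·m_2 = 6(Δ_1 - Δ_0) = 39
Natural end conditions: m_0 = m_2 = 0.
Hence m_0 = 0, m_1 = 13/2, m_2 = 0.
On [0, 2], S'(x) = b_0 + 2c_0·x + 3d_0·x² with b_0 = Δ_0 - h_0(2m_0 + m_1)/6 = -5/3, c_0 = m_0/2 = 0, d_0 = (m_1 - m_0)/(6h_0) = 13/24. So S'(0) = -5/3.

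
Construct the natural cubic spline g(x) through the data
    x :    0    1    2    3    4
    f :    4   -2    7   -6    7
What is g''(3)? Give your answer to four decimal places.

With m_i denoting the second derivative at x_i, h_i = 1, 1, 1, 1, and Δ_i = (y_(i+1) − y_i)/h_i = -6, 9, -13, 13:
  1·m_0 + 4·m_1 + 1·m_2 = 6(Δ_1 - Δ_0) = 90
  1·m_1 + 4·m_2 + 1·m_3 = 6(Δ_2 - Δ_1) = -132
  1·m_2 + 4·m_3 + 1·m_4 = 6(Δ_3 - Δ_2) = 156
Natural end conditions: m_0 = m_4 = 0.
Hence m_0 = 0, m_1 = 1017/28, m_2 = -387/7, m_3 = 1479/28, m_4 = 0.

52.8214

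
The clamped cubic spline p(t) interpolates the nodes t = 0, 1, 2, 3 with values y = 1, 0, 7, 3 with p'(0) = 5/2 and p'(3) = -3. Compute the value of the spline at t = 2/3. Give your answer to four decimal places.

-0.0494

With M_i denoting the second derivative at x_i, h_i = 1, 1, 1, and Δ_i = (y_(i+1) − y_i)/h_i = -1, 7, -4:
  1·M_0 + 4·M_1 + 1·M_2 = 6(Δ_1 - Δ_0) = 48
  1·M_1 + 4·M_2 + 1·M_3 = 6(Δ_2 - Δ_1) = -66
Clamped end conditions give two more equations: 2h_0·M_0 + h_0·M_1 = 6(Δ_0 - p'(0)) = -21 and h_2·M_2 + 2h_2·M_3 = 6(p'(3) - Δ_2) = 6.
Solving: M_0 = -68/3, M_1 = 73/3, M_2 = -80/3, M_3 = 49/3.
On [0, 1], p(t) = 1 + 5/2·t - 34/3·t² + 47/6·t³.
With t = 2/3: p(2/3) = -4/81.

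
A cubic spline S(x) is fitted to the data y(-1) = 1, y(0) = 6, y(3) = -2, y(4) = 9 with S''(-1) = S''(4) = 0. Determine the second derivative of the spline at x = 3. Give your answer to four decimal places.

14.4364

Put M_i = S'' at the i-th knot. Here h = (1, 3, 1) and Δ = (5, -8/3, 11), so the interior equations h_(i-1)·M_(i-1) + 2(h_(i-1)+h_i)·M_i + h_i·M_(i+1) = 6(Δ_i − Δ_(i-1)) read
  1·M_0 + 8·M_1 + 3·M_2 = 6(Δ_1 - Δ_0) = -46
  3·M_1 + 8·M_2 + 1·M_3 = 6(Δ_2 - Δ_1) = 82
Natural end conditions: M_0 = M_3 = 0.
Solving: M_0 = 0, M_1 = -614/55, M_2 = 794/55, M_3 = 0.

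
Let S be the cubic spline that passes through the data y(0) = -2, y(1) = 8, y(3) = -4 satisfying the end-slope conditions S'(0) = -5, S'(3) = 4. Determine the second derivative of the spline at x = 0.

64

Let M_i = S''(x_i). Step sizes h_i = 1, 2; slopes of the chords Δ_i = (y_(i+1) - y_i)/h_i = 10, -6.
  1·M_0 + 6·M_1 + 2·M_2 = 6(Δ_1 - Δ_0) = -96
Clamped end conditions give two more equations: 2h_0·M_0 + h_0·M_1 = 6(Δ_0 - S'(0)) = 90 and h_1·M_1 + 2h_1·M_2 = 6(S'(3) - Δ_1) = 60.
Hence M_0 = 64, M_1 = -38, M_2 = 34.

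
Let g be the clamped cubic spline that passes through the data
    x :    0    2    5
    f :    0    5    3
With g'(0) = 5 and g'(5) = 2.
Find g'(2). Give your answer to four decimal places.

Put σ_i = g'' at the i-th knot. Here h = (2, 3) and Δ = (5/2, -2/3), so the interior equations h_(i-1)·σ_(i-1) + 2(h_(i-1)+h_i)·σ_i + h_i·σ_(i+1) = 6(Δ_i − Δ_(i-1)) read
  2·σ_0 + 10·σ_1 + 3·σ_2 = 6(Δ_1 - Δ_0) = -19
Clamped end conditions give two more equations: 2h_0·σ_0 + h_0·σ_1 = 6(Δ_0 - g'(0)) = -15 and h_1·σ_1 + 2h_1·σ_2 = 6(g'(5) - Δ_1) = 16.
Solving the tridiagonal system: σ_0 = -49/20, σ_1 = -13/5, σ_2 = 119/30.
On [2, 5], g'(x) = b_1 + 2c_1·(x - 2) + 3d_1·(x - 2)² with b_1 = Δ_1 - h_1(2σ_1 + σ_2)/6 = -1/20, c_1 = σ_1/2 = -13/10, d_1 = (σ_2 - σ_1)/(6h_1) = 197/540. So g'(2) = -1/20.

-0.0500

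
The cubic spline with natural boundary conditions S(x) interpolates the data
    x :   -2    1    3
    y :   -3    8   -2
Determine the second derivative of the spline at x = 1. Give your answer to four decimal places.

-5.2000

With M_i denoting the second derivative at x_i, h_i = 3, 2, and Δ_i = (y_(i+1) − y_i)/h_i = 11/3, -5:
  3·M_0 + 10·M_1 + 2·M_2 = 6(Δ_1 - Δ_0) = -52
Natural end conditions: M_0 = M_2 = 0.
Solving: M_0 = 0, M_1 = -26/5, M_2 = 0.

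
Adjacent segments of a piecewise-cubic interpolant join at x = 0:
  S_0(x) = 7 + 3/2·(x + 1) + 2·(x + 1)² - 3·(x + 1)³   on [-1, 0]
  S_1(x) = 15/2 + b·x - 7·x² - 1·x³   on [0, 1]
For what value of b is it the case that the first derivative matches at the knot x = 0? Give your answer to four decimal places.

S_0'(x) = 3/2 + 4·(x + 1) - 9·(x + 1)², so S_0'(0) = -7/2. On the right, S_1'(0) = b, so b = -7/2.

-3.5000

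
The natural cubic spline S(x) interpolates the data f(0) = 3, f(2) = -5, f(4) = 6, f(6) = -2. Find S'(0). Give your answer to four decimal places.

-7.1667

Put σ_i = S'' at the i-th knot. Here h = (2, 2, 2) and Δ = (-4, 11/2, -4), so the interior equations h_(i-1)·σ_(i-1) + 2(h_(i-1)+h_i)·σ_i + h_i·σ_(i+1) = 6(Δ_i − Δ_(i-1)) read
  2·σ_0 + 8·σ_1 + 2·σ_2 = 6(Δ_1 - Δ_0) = 57
  2·σ_1 + 8·σ_2 + 2·σ_3 = 6(Δ_2 - Δ_1) = -57
Natural end conditions: σ_0 = σ_3 = 0.
Solving the tridiagonal system: σ_0 = 0, σ_1 = 19/2, σ_2 = -19/2, σ_3 = 0.
On [0, 2], S'(x) = b_0 + 2c_0·x + 3d_0·x² with b_0 = Δ_0 - h_0(2σ_0 + σ_1)/6 = -43/6, c_0 = σ_0/2 = 0, d_0 = (σ_1 - σ_0)/(6h_0) = 19/24. So S'(0) = -43/6.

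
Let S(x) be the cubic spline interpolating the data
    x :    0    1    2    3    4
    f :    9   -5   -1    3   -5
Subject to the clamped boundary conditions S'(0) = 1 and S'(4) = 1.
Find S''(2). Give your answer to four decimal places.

Put m_i = S'' at the i-th knot. Here h = (1, 1, 1, 1) and Δ = (-14, 4, 4, -8), so the interior equations h_(i-1)·m_(i-1) + 2(h_(i-1)+h_i)·m_i + h_i·m_(i+1) = 6(Δ_i − Δ_(i-1)) read
  1·m_0 + 4·m_1 + 1·m_2 = 6(Δ_1 - Δ_0) = 108
  1·m_1 + 4·m_2 + 1·m_3 = 6(Δ_2 - Δ_1) = 0
  1·m_2 + 4·m_3 + 1·m_4 = 6(Δ_3 - Δ_2) = -72
Clamped end conditions give two more equations: 2h_0·m_0 + h_0·m_1 = 6(Δ_0 - S'(0)) = -90 and h_3·m_3 + 2h_3·m_4 = 6(S'(4) - Δ_3) = 54.
Hence m_0 = -135/2, m_1 = 45, m_2 = -9/2, m_3 = -27, m_4 = 81/2.

-4.5000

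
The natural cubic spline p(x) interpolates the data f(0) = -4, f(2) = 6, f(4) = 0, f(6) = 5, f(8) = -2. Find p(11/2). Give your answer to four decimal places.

3.9509

Write m_i for p''(x_i). With h_i = 2, 2, 2, 2 and divided differences Δ_i = 5, -3, 5/2, -7/2, the continuity of p' gives the tridiagonal system
  2·m_0 + 8·m_1 + 2·m_2 = 6(Δ_1 - Δ_0) = -48
  2·m_1 + 8·m_2 + 2·m_3 = 6(Δ_2 - Δ_1) = 33
  2·m_2 + 8·m_3 + 2·m_4 = 6(Δ_3 - Δ_2) = -36
Natural end conditions: m_0 = m_4 = 0.
Hence m_0 = 0, m_1 = -111/14, m_2 = 54/7, m_3 = -45/7, m_4 = 0.
On [4, 6], p(x) = 0 - 1/2·(x - 4) + 27/7·(x - 4)² - 33/28·(x - 4)³.
With (x - 4) = 3/2: p(11/2) = 885/224.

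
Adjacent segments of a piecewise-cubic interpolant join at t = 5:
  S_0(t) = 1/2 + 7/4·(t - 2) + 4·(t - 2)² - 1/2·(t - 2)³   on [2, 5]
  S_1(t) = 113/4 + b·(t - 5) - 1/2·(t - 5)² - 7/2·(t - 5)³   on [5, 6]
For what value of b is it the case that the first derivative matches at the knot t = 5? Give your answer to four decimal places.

12.2500

S_0'(t) = 7/4 + 8·(t - 2) - 3/2·(t - 2)², so S_0'(5) = 49/4. On the right, S_1'(5) = b, so b = 49/4.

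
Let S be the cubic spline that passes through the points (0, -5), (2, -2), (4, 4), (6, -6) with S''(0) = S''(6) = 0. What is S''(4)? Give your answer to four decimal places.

Write M_i for S''(x_i). With h_i = 2, 2, 2 and divided differences Δ_i = 3/2, 3, -5, the continuity of S' gives the tridiagonal system
  2·M_0 + 8·M_1 + 2·M_2 = 6(Δ_1 - Δ_0) = 9
  2·M_1 + 8·M_2 + 2·M_3 = 6(Δ_2 - Δ_1) = -48
Natural end conditions: M_0 = M_3 = 0.
Solving: M_0 = 0, M_1 = 14/5, M_2 = -67/10, M_3 = 0.

-6.7000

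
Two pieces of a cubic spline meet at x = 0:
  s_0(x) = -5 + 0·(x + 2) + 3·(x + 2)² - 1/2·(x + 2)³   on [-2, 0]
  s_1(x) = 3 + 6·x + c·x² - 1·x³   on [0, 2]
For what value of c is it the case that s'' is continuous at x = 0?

0

s_0''(x) = 6 - 3·(x + 2), so s_0''(0) = 0. On the right, s_1''(0) = 2c, so c = 0.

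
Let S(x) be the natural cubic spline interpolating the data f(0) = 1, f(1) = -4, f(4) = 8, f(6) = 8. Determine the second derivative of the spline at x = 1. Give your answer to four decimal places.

With M_i denoting the second derivative at x_i, h_i = 1, 3, 2, and Δ_i = (y_(i+1) − y_i)/h_i = -5, 4, 0:
  1·M_0 + 8·M_1 + 3·M_2 = 6(Δ_1 - Δ_0) = 54
  3·M_1 + 10·M_2 + 2·M_3 = 6(Δ_2 - Δ_1) = -24
Natural end conditions: M_0 = M_3 = 0.
Solving the tridiagonal system: M_0 = 0, M_1 = 612/71, M_2 = -354/71, M_3 = 0.

8.6197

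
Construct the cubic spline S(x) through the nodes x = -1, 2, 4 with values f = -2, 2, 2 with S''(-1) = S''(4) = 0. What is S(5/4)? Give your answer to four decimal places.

1.3938

With m_i denoting the second derivative at x_i, h_i = 3, 2, and Δ_i = (y_(i+1) − y_i)/h_i = 4/3, 0:
  3·m_0 + 10·m_1 + 2·m_2 = 6(Δ_1 - Δ_0) = -8
Natural end conditions: m_0 = m_2 = 0.
Hence m_0 = 0, m_1 = -4/5, m_2 = 0.
On [-1, 2], S(x) = -2 + 26/15·(x + 1) + 0·(x + 1)² - 2/45·(x + 1)³.
With (x + 1) = 9/4: S(5/4) = 223/160.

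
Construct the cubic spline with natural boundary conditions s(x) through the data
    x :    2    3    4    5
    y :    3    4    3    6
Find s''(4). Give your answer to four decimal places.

7.2000

Let M_i = s''(x_i). Step sizes h_i = 1, 1, 1; slopes of the chords Δ_i = (y_(i+1) - y_i)/h_i = 1, -1, 3.
  1·M_0 + 4·M_1 + 1·M_2 = 6(Δ_1 - Δ_0) = -12
  1·M_1 + 4·M_2 + 1·M_3 = 6(Δ_2 - Δ_1) = 24
Natural end conditions: M_0 = M_3 = 0.
Hence M_0 = 0, M_1 = -24/5, M_2 = 36/5, M_3 = 0.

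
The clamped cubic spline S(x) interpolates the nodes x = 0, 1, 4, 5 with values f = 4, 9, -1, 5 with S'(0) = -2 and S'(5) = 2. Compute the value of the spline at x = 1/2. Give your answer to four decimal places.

Let m_i = S''(x_i). Step sizes h_i = 1, 3, 1; slopes of the chords Δ_i = (y_(i+1) - y_i)/h_i = 5, -10/3, 6.
  1·m_0 + 8·m_1 + 3·m_2 = 6(Δ_1 - Δ_0) = -50
  3·m_1 + 8·m_2 + 1·m_3 = 6(Δ_2 - Δ_1) = 56
Clamped end conditions give two more equations: 2h_0·m_0 + h_0·m_1 = 6(Δ_0 - S'(0)) = 42 and h_2·m_2 + 2h_2·m_3 = 6(S'(5) - Δ_2) = -24.
Solving: m_0 = 1814/63, m_1 = -982/63, m_2 = 964/63, m_3 = -1238/63.
On [0, 1], S(x) = 4 - 2·x + 907/63·x² - 466/63·x³.
With x = 1/2: S(1/2) = 715/126.

5.6746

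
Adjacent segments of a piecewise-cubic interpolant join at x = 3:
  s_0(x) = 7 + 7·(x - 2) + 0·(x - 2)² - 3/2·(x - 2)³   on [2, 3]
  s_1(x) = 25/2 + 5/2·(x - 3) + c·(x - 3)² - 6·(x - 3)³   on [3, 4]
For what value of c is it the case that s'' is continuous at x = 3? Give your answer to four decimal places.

s_0''(x) = 0 - 9·(x - 2), so s_0''(3) = -9. On the right, s_1''(3) = 2c, so c = -9/2.

-4.5000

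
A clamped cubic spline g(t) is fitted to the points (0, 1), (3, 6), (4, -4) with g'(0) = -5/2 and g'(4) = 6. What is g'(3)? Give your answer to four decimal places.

Put σ_i = g'' at the i-th knot. Here h = (3, 1) and Δ = (5/3, -10), so the interior equations h_(i-1)·σ_(i-1) + 2(h_(i-1)+h_i)·σ_i + h_i·σ_(i+1) = 6(Δ_i − Δ_(i-1)) read
  3·σ_0 + 8·σ_1 + 1·σ_2 = 6(Δ_1 - Δ_0) = -70
Clamped end conditions give two more equations: 2h_0·σ_0 + h_0·σ_1 = 6(Δ_0 - g'(0)) = 25 and h_1·σ_1 + 2h_1·σ_2 = 6(g'(4) - Δ_1) = 96.
Forward elimination and back-substitution give σ_0 = 361/24, σ_1 = -87/4, σ_2 = 471/8.
On [3, 4], g'(t) = b_1 + 2c_1·(t - 3) + 3d_1·(t - 3)² with b_1 = Δ_1 - h_1(2σ_1 + σ_2)/6 = -201/16, c_1 = σ_1/2 = -87/8, d_1 = (σ_2 - σ_1)/(6h_1) = 215/16. So g'(3) = -201/16.

-12.5625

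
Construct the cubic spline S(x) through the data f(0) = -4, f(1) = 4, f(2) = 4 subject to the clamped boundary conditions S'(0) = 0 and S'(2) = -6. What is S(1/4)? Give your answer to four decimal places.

Write M_i for S''(x_i). With h_i = 1, 1 and divided differences Δ_i = 8, 0, the continuity of S' gives the tridiagonal system
  1·M_0 + 4·M_1 + 1·M_2 = 6(Δ_1 - Δ_0) = -48
Clamped end conditions give two more equations: 2h_0·M_0 + h_0·M_1 = 6(Δ_0 - S'(0)) = 48 and h_1·M_1 + 2h_1·M_2 = 6(S'(2) - Δ_1) = -36.
Hence M_0 = 33, M_1 = -18, M_2 = -9.
On [0, 1], S(x) = -4 + 0·x + 33/2·x² - 17/2·x³.
With x = 1/4: S(1/4) = -397/128.

-3.1016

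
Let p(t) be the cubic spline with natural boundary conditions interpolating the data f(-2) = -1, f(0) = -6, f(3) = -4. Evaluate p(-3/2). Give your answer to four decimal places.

-2.5469

Put M_i = p'' at the i-th knot. Here h = (2, 3) and Δ = (-5/2, 2/3), so the interior equations h_(i-1)·M_(i-1) + 2(h_(i-1)+h_i)·M_i + h_i·M_(i+1) = 6(Δ_i − Δ_(i-1)) read
  2·M_0 + 10·M_1 + 3·M_2 = 6(Δ_1 - Δ_0) = 19
Natural end conditions: M_0 = M_2 = 0.
Solving the tridiagonal system: M_0 = 0, M_1 = 19/10, M_2 = 0.
On [-2, 0], p(t) = -1 - 47/15·(t + 2) + 0·(t + 2)² + 19/120·(t + 2)³.
With (t + 2) = 1/2: p(-3/2) = -163/64.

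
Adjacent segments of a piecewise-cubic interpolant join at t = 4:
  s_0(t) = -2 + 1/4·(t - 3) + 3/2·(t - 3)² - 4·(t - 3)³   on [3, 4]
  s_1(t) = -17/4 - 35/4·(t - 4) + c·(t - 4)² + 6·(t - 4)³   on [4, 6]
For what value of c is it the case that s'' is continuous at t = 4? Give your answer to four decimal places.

-10.5000

s_0''(t) = 3 - 24·(t - 3), so s_0''(4) = -21. On the right, s_1''(4) = 2c, so c = -21/2.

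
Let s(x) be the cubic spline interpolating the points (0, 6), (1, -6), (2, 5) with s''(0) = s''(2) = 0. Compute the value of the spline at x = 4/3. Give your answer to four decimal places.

Put m_i = s'' at the i-th knot. Here h = (1, 1) and Δ = (-12, 11), so the interior equations h_(i-1)·m_(i-1) + 2(h_(i-1)+h_i)·m_i + h_i·m_(i+1) = 6(Δ_i − Δ_(i-1)) read
  1·m_0 + 4·m_1 + 1·m_2 = 6(Δ_1 - Δ_0) = 138
Natural end conditions: m_0 = m_2 = 0.
Forward elimination and back-substitution give m_0 = 0, m_1 = 69/2, m_2 = 0.
On [1, 2], s(x) = -6 - 1/2·(x - 1) + 69/4·(x - 1)² - 23/4·(x - 1)³.
With (x - 1) = 1/3: s(4/3) = -241/54.

-4.4630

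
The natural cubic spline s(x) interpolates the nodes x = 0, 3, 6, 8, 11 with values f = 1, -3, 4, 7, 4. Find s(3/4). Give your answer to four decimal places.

Let m_i = s''(x_i). Step sizes h_i = 3, 3, 2, 3; slopes of the chords Δ_i = (y_(i+1) - y_i)/h_i = -4/3, 7/3, 3/2, -1.
  3·m_0 + 12·m_1 + 3·m_2 = 6(Δ_1 - Δ_0) = 22
  3·m_1 + 10·m_2 + 2·m_3 = 6(Δ_2 - Δ_1) = -5
  2·m_2 + 10·m_3 + 3·m_4 = 6(Δ_3 - Δ_2) = -15
Natural end conditions: m_0 = m_4 = 0.
Hence m_0 = 0, m_1 = 362/177, m_2 = -50/59, m_3 = -157/118, m_4 = 0.
On [0, 3], s(x) = 1 - 139/59·x + 0·x² + 181/1593·x³.
With x = 3/4: s(3/4) = -2715/3776.

-0.7190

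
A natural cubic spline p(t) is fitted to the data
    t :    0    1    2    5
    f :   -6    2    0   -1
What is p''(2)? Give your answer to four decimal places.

Write σ_i for p''(x_i). With h_i = 1, 1, 3 and divided differences Δ_i = 8, -2, -1/3, the continuity of p' gives the tridiagonal system
  1·σ_0 + 4·σ_1 + 1·σ_2 = 6(Δ_1 - Δ_0) = -60
  1·σ_1 + 8·σ_2 + 3·σ_3 = 6(Δ_2 - Δ_1) = 10
Natural end conditions: σ_0 = σ_3 = 0.
Solving the tridiagonal system: σ_0 = 0, σ_1 = -490/31, σ_2 = 100/31, σ_3 = 0.

3.2258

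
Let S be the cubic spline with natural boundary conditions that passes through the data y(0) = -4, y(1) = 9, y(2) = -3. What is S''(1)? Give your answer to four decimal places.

-37.5000

Put σ_i = S'' at the i-th knot. Here h = (1, 1) and Δ = (13, -12), so the interior equations h_(i-1)·σ_(i-1) + 2(h_(i-1)+h_i)·σ_i + h_i·σ_(i+1) = 6(Δ_i − Δ_(i-1)) read
  1·σ_0 + 4·σ_1 + 1·σ_2 = 6(Δ_1 - Δ_0) = -150
Natural end conditions: σ_0 = σ_2 = 0.
Hence σ_0 = 0, σ_1 = -75/2, σ_2 = 0.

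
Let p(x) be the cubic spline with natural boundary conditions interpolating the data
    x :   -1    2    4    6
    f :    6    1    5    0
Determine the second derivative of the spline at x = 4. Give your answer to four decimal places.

-4.1316

With M_i denoting the second derivative at x_i, h_i = 3, 2, 2, and Δ_i = (y_(i+1) − y_i)/h_i = -5/3, 2, -5/2:
  3·M_0 + 10·M_1 + 2·M_2 = 6(Δ_1 - Δ_0) = 22
  2·M_1 + 8·M_2 + 2·M_3 = 6(Δ_2 - Δ_1) = -27
Natural end conditions: M_0 = M_3 = 0.
Hence M_0 = 0, M_1 = 115/38, M_2 = -157/38, M_3 = 0.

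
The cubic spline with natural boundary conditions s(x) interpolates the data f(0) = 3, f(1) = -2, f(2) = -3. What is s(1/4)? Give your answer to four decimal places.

1.5156

Write σ_i for s''(x_i). With h_i = 1, 1 and divided differences Δ_i = -5, -1, the continuity of s' gives the tridiagonal system
  1·σ_0 + 4·σ_1 + 1·σ_2 = 6(Δ_1 - Δ_0) = 24
Natural end conditions: σ_0 = σ_2 = 0.
Hence σ_0 = 0, σ_1 = 6, σ_2 = 0.
On [0, 1], s(x) = 3 - 6·x + 0·x² + 1·x³.
With x = 1/4: s(1/4) = 97/64.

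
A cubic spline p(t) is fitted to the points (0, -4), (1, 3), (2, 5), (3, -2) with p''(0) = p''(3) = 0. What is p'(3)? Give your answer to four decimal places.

-9.0667

With M_i denoting the second derivative at x_i, h_i = 1, 1, 1, and Δ_i = (y_(i+1) − y_i)/h_i = 7, 2, -7:
  1·M_0 + 4·M_1 + 1·M_2 = 6(Δ_1 - Δ_0) = -30
  1·M_1 + 4·M_2 + 1·M_3 = 6(Δ_2 - Δ_1) = -54
Natural end conditions: M_0 = M_3 = 0.
Hence M_0 = 0, M_1 = -22/5, M_2 = -62/5, M_3 = 0.
On [2, 3], p'(t) = b_2 + 2c_2·(t - 2) + 3d_2·(t - 2)² with b_2 = Δ_2 - h_2(2M_2 + M_3)/6 = -43/15, c_2 = M_2/2 = -31/5, d_2 = (M_3 - M_2)/(6h_2) = 31/15. So p'(3) = -136/15.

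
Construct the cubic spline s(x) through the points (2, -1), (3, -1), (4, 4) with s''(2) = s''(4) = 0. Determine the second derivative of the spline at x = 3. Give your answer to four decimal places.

Let m_i = s''(x_i). Step sizes h_i = 1, 1; slopes of the chords Δ_i = (y_(i+1) - y_i)/h_i = 0, 5.
  1·m_0 + 4·m_1 + 1·m_2 = 6(Δ_1 - Δ_0) = 30
Natural end conditions: m_0 = m_2 = 0.
Solving the tridiagonal system: m_0 = 0, m_1 = 15/2, m_2 = 0.

7.5000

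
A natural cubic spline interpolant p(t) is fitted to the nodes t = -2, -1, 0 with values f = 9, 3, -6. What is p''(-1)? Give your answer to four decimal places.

-4.5000

Write M_i for p''(x_i). With h_i = 1, 1 and divided differences Δ_i = -6, -9, the continuity of p' gives the tridiagonal system
  1·M_0 + 4·M_1 + 1·M_2 = 6(Δ_1 - Δ_0) = -18
Natural end conditions: M_0 = M_2 = 0.
Forward elimination and back-substitution give M_0 = 0, M_1 = -9/2, M_2 = 0.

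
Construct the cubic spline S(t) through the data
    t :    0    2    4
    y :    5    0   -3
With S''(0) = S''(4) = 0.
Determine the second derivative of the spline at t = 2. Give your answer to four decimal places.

0.7500

With σ_i denoting the second derivative at x_i, h_i = 2, 2, and Δ_i = (y_(i+1) − y_i)/h_i = -5/2, -3/2:
  2·σ_0 + 8·σ_1 + 2·σ_2 = 6(Δ_1 - Δ_0) = 6
Natural end conditions: σ_0 = σ_2 = 0.
Solving the tridiagonal system: σ_0 = 0, σ_1 = 3/4, σ_2 = 0.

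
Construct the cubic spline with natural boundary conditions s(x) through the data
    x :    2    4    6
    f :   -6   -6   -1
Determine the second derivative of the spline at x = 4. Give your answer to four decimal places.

Put M_i = s'' at the i-th knot. Here h = (2, 2) and Δ = (0, 5/2), so the interior equations h_(i-1)·M_(i-1) + 2(h_(i-1)+h_i)·M_i + h_i·M_(i+1) = 6(Δ_i − Δ_(i-1)) read
  2·M_0 + 8·M_1 + 2·M_2 = 6(Δ_1 - Δ_0) = 15
Natural end conditions: M_0 = M_2 = 0.
Solving the tridiagonal system: M_0 = 0, M_1 = 15/8, M_2 = 0.

1.8750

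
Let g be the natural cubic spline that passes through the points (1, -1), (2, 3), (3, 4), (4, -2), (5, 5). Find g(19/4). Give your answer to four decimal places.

2.3292

Write σ_i for g''(x_i). With h_i = 1, 1, 1, 1 and divided differences Δ_i = 4, 1, -6, 7, the continuity of g' gives the tridiagonal system
  1·σ_0 + 4·σ_1 + 1·σ_2 = 6(Δ_1 - Δ_0) = -18
  1·σ_1 + 4·σ_2 + 1·σ_3 = 6(Δ_2 - Δ_1) = -42
  1·σ_2 + 4·σ_3 + 1·σ_4 = 6(Δ_3 - Δ_2) = 78
Natural end conditions: σ_0 = σ_4 = 0.
Solving the tridiagonal system: σ_0 = 0, σ_1 = -3/7, σ_2 = -114/7, σ_3 = 165/7, σ_4 = 0.
On [4, 5], g(t) = -2 - 6/7·(t - 4) + 165/14·(t - 4)² - 55/14·(t - 4)³.
With (t - 4) = 3/4: g(19/4) = 2087/896.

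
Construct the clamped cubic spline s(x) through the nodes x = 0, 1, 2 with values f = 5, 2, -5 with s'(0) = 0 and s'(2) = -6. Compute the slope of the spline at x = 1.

-6

Put M_i = s'' at the i-th knot. Here h = (1, 1) and Δ = (-3, -7), so the interior equations h_(i-1)·M_(i-1) + 2(h_(i-1)+h_i)·M_i + h_i·M_(i+1) = 6(Δ_i − Δ_(i-1)) read
  1·M_0 + 4·M_1 + 1·M_2 = 6(Δ_1 - Δ_0) = -24
Clamped end conditions give two more equations: 2h_0·M_0 + h_0·M_1 = 6(Δ_0 - s'(0)) = -18 and h_1·M_1 + 2h_1·M_2 = 6(s'(2) - Δ_1) = 6.
Solving the tridiagonal system: M_0 = -6, M_1 = -6, M_2 = 6.
On [1, 2], s'(x) = b_1 + 2c_1·(x - 1) + 3d_1·(x - 1)² with b_1 = Δ_1 - h_1(2M_1 + M_2)/6 = -6, c_1 = M_1/2 = -3, d_1 = (M_2 - M_1)/(6h_1) = 2. So s'(1) = -6.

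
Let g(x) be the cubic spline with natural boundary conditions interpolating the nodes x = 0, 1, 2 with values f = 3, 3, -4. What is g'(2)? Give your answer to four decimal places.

Put σ_i = g'' at the i-th knot. Here h = (1, 1) and Δ = (0, -7), so the interior equations h_(i-1)·σ_(i-1) + 2(h_(i-1)+h_i)·σ_i + h_i·σ_(i+1) = 6(Δ_i − Δ_(i-1)) read
  1·σ_0 + 4·σ_1 + 1·σ_2 = 6(Δ_1 - Δ_0) = -42
Natural end conditions: σ_0 = σ_2 = 0.
Solving the tridiagonal system: σ_0 = 0, σ_1 = -21/2, σ_2 = 0.
On [1, 2], g'(x) = b_1 + 2c_1·(x - 1) + 3d_1·(x - 1)² with b_1 = Δ_1 - h_1(2σ_1 + σ_2)/6 = -7/2, c_1 = σ_1/2 = -21/4, d_1 = (σ_2 - σ_1)/(6h_1) = 7/4. So g'(2) = -35/4.

-8.7500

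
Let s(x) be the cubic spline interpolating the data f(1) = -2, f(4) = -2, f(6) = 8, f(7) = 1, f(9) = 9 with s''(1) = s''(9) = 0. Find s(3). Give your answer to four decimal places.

With σ_i denoting the second derivative at x_i, h_i = 3, 2, 1, 2, and Δ_i = (y_(i+1) − y_i)/h_i = 0, 5, -7, 4:
  3·σ_0 + 10·σ_1 + 2·σ_2 = 6(Δ_1 - Δ_0) = 30
  2·σ_1 + 6·σ_2 + 1·σ_3 = 6(Δ_2 - Δ_1) = -72
  1·σ_2 + 6·σ_3 + 2·σ_4 = 6(Δ_3 - Δ_2) = 66
Natural end conditions: σ_0 = σ_4 = 0.
Forward elimination and back-substitution give σ_0 = 0, σ_1 = 1023/163, σ_2 = -2670/163, σ_3 = 2238/163, σ_4 = 0.
On [1, 4], s(x) = -2 - 1023/326·(x - 1) + 0·(x - 1)² + 341/978·(x - 1)³.
With (x - 1) = 2: s(3) = -2683/489.

-5.4867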